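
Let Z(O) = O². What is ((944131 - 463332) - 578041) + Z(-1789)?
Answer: 3103279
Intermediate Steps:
((944131 - 463332) - 578041) + Z(-1789) = ((944131 - 463332) - 578041) + (-1789)² = (480799 - 578041) + 3200521 = -97242 + 3200521 = 3103279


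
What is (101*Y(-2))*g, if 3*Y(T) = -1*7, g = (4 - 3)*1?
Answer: -707/3 ≈ -235.67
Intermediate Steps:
g = 1 (g = 1*1 = 1)
Y(T) = -7/3 (Y(T) = (-1*7)/3 = (⅓)*(-7) = -7/3)
(101*Y(-2))*g = (101*(-7/3))*1 = -707/3*1 = -707/3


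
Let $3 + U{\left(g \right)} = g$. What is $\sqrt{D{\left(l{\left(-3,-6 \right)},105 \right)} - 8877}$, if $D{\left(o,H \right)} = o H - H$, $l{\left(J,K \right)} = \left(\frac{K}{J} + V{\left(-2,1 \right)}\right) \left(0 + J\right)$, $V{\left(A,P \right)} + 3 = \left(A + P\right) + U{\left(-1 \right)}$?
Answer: $6 i \sqrt{197} \approx 84.214 i$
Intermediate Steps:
$U{\left(g \right)} = -3 + g$
$V{\left(A,P \right)} = -7 + A + P$ ($V{\left(A,P \right)} = -3 - \left(4 - A - P\right) = -3 + \left(-4 + A + P\right) = -7 + A + P$)
$l{\left(J,K \right)} = J \left(-8 + \frac{K}{J}\right)$ ($l{\left(J,K \right)} = \left(\frac{K}{J} - 8\right) \left(0 + J\right) = \left(\frac{K}{J} - 8\right) J = \left(-8 + \frac{K}{J}\right) J = J \left(-8 + \frac{K}{J}\right)$)
$D{\left(o,H \right)} = - H + H o$ ($D{\left(o,H \right)} = H o - H = - H + H o$)
$\sqrt{D{\left(l{\left(-3,-6 \right)},105 \right)} - 8877} = \sqrt{105 \left(-1 - -18\right) - 8877} = \sqrt{105 \left(-1 + \left(-6 + 24\right)\right) - 8877} = \sqrt{105 \left(-1 + 18\right) - 8877} = \sqrt{105 \cdot 17 - 8877} = \sqrt{1785 - 8877} = \sqrt{-7092} = 6 i \sqrt{197}$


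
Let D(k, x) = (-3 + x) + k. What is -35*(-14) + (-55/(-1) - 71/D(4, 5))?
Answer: 3199/6 ≈ 533.17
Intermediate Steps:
D(k, x) = -3 + k + x
-35*(-14) + (-55/(-1) - 71/D(4, 5)) = -35*(-14) + (-55/(-1) - 71/(-3 + 4 + 5)) = 490 + (-55*(-1) - 71/6) = 490 + (55 - 71*⅙) = 490 + (55 - 71/6) = 490 + 259/6 = 3199/6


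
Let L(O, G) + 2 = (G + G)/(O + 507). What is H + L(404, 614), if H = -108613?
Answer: -98947037/911 ≈ -1.0861e+5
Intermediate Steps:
L(O, G) = -2 + 2*G/(507 + O) (L(O, G) = -2 + (G + G)/(O + 507) = -2 + (2*G)/(507 + O) = -2 + 2*G/(507 + O))
H + L(404, 614) = -108613 + 2*(-507 + 614 - 1*404)/(507 + 404) = -108613 + 2*(-507 + 614 - 404)/911 = -108613 + 2*(1/911)*(-297) = -108613 - 594/911 = -98947037/911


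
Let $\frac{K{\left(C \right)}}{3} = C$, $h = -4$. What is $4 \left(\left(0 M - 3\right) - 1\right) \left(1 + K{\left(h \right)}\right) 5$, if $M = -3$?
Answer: $880$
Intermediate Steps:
$K{\left(C \right)} = 3 C$
$4 \left(\left(0 M - 3\right) - 1\right) \left(1 + K{\left(h \right)}\right) 5 = 4 \left(\left(0 \left(-3\right) - 3\right) - 1\right) \left(1 + 3 \left(-4\right)\right) 5 = 4 \left(\left(0 - 3\right) - 1\right) \left(1 - 12\right) 5 = 4 \left(-3 - 1\right) \left(\left(-11\right) 5\right) = 4 \left(-4\right) \left(-55\right) = \left(-16\right) \left(-55\right) = 880$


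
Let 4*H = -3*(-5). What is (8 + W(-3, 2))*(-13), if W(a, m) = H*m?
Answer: -403/2 ≈ -201.50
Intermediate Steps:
H = 15/4 (H = (-3*(-5))/4 = (1/4)*15 = 15/4 ≈ 3.7500)
W(a, m) = 15*m/4
(8 + W(-3, 2))*(-13) = (8 + (15/4)*2)*(-13) = (8 + 15/2)*(-13) = (31/2)*(-13) = -403/2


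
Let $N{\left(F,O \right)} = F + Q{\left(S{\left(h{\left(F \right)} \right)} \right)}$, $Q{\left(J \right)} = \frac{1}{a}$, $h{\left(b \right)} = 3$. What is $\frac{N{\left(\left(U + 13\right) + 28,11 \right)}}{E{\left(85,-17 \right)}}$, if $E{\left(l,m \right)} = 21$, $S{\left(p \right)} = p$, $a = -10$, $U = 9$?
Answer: $\frac{499}{210} \approx 2.3762$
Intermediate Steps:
$Q{\left(J \right)} = - \frac{1}{10}$ ($Q{\left(J \right)} = \frac{1}{-10} = - \frac{1}{10}$)
$N{\left(F,O \right)} = - \frac{1}{10} + F$ ($N{\left(F,O \right)} = F - \frac{1}{10} = - \frac{1}{10} + F$)
$\frac{N{\left(\left(U + 13\right) + 28,11 \right)}}{E{\left(85,-17 \right)}} = \frac{- \frac{1}{10} + \left(\left(9 + 13\right) + 28\right)}{21} = \left(- \frac{1}{10} + \left(22 + 28\right)\right) \frac{1}{21} = \left(- \frac{1}{10} + 50\right) \frac{1}{21} = \frac{499}{10} \cdot \frac{1}{21} = \frac{499}{210}$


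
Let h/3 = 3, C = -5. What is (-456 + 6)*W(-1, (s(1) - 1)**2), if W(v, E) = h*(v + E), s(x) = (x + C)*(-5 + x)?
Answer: -907200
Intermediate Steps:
h = 9 (h = 3*3 = 9)
s(x) = (-5 + x)**2 (s(x) = (x - 5)*(-5 + x) = (-5 + x)*(-5 + x) = (-5 + x)**2)
W(v, E) = 9*E + 9*v (W(v, E) = 9*(v + E) = 9*(E + v) = 9*E + 9*v)
(-456 + 6)*W(-1, (s(1) - 1)**2) = (-456 + 6)*(9*((25 + 1**2 - 10*1) - 1)**2 + 9*(-1)) = -450*(9*((25 + 1 - 10) - 1)**2 - 9) = -450*(9*(16 - 1)**2 - 9) = -450*(9*15**2 - 9) = -450*(9*225 - 9) = -450*(2025 - 9) = -450*2016 = -907200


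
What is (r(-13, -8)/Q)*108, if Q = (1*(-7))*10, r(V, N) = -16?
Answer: 864/35 ≈ 24.686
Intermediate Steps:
Q = -70 (Q = -7*10 = -70)
(r(-13, -8)/Q)*108 = -16/(-70)*108 = -16*(-1/70)*108 = (8/35)*108 = 864/35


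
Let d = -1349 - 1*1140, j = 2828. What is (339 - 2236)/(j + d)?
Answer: -1897/339 ≈ -5.5959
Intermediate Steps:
d = -2489 (d = -1349 - 1140 = -2489)
(339 - 2236)/(j + d) = (339 - 2236)/(2828 - 2489) = -1897/339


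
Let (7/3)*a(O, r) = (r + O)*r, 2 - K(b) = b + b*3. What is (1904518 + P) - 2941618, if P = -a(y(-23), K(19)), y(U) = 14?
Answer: -7273020/7 ≈ -1.0390e+6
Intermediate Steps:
K(b) = 2 - 4*b (K(b) = 2 - (b + b*3) = 2 - (b + 3*b) = 2 - 4*b)
a(O, r) = 3*r*(O + r)/7 (a(O, r) = 3*((r + O)*r)/7 = 3*((O + r)*r)/7 = 3*(r*(O + r))/7 = 3*r*(O + r)/7)
P = -13320/7 (P = -3*(2 - 4*19)*(14 + (2 - 4*19))/7 = -3*(2 - 76)*(14 + (2 - 76))/7 = -3*(-74)*(14 - 74)/7 = -3*(-74)*(-60)/7 = -1*13320/7 = -13320/7 ≈ -1902.9)
(1904518 + P) - 2941618 = (1904518 - 13320/7) - 2941618 = 13318306/7 - 2941618 = -7273020/7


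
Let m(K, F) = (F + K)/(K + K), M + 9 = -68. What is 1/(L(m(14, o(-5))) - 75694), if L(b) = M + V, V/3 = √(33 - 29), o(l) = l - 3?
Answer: -1/75765 ≈ -1.3199e-5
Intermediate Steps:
M = -77 (M = -9 - 68 = -77)
o(l) = -3 + l
m(K, F) = (F + K)/(2*K) (m(K, F) = (F + K)/((2*K)) = (F + K)*(1/(2*K)) = (F + K)/(2*K))
V = 6 (V = 3*√(33 - 29) = 3*√4 = 3*2 = 6)
L(b) = -71 (L(b) = -77 + 6 = -71)
1/(L(m(14, o(-5))) - 75694) = 1/(-71 - 75694) = 1/(-75765) = -1/75765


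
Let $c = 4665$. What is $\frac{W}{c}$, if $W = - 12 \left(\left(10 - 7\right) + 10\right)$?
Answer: $- \frac{52}{1555} \approx -0.033441$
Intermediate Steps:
$W = -156$ ($W = - 12 \left(3 + 10\right) = \left(-12\right) 13 = -156$)
$\frac{W}{c} = - \frac{156}{4665} = \left(-156\right) \frac{1}{4665} = - \frac{52}{1555}$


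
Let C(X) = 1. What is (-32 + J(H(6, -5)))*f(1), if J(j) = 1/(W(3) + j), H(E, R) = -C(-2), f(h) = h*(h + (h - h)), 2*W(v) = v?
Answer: -30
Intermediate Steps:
W(v) = v/2
f(h) = h**2 (f(h) = h*(h + 0) = h*h = h**2)
H(E, R) = -1 (H(E, R) = -1*1 = -1)
J(j) = 1/(3/2 + j) (J(j) = 1/((1/2)*3 + j) = 1/(3/2 + j))
(-32 + J(H(6, -5)))*f(1) = (-32 + 2/(3 + 2*(-1)))*1**2 = (-32 + 2/(3 - 2))*1 = (-32 + 2/1)*1 = (-32 + 2*1)*1 = (-32 + 2)*1 = -30*1 = -30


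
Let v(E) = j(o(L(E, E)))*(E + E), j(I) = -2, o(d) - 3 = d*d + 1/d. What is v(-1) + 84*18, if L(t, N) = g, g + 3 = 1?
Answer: 1516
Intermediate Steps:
g = -2 (g = -3 + 1 = -2)
L(t, N) = -2
o(d) = 3 + 1/d + d² (o(d) = 3 + (d*d + 1/d) = 3 + (d² + 1/d) = 3 + (1/d + d²) = 3 + 1/d + d²)
v(E) = -4*E (v(E) = -2*(E + E) = -4*E)
v(-1) + 84*18 = -4*(-1) + 84*18 = 4 + 1512 = 1516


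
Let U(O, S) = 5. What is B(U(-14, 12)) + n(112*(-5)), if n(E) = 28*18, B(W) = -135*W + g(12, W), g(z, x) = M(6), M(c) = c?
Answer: -165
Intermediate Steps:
g(z, x) = 6
B(W) = 6 - 135*W (B(W) = -135*W + 6 = 6 - 135*W)
n(E) = 504
B(U(-14, 12)) + n(112*(-5)) = (6 - 135*5) + 504 = (6 - 675) + 504 = -669 + 504 = -165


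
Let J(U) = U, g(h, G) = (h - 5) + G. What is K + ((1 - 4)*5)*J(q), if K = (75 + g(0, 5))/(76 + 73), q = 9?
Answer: -20040/149 ≈ -134.50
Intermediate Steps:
g(h, G) = -5 + G + h (g(h, G) = (-5 + h) + G = -5 + G + h)
K = 75/149 (K = (75 + (-5 + 5 + 0))/(76 + 73) = (75 + 0)/149 = 75*(1/149) = 75/149 ≈ 0.50336)
K + ((1 - 4)*5)*J(q) = 75/149 + ((1 - 4)*5)*9 = 75/149 - 3*5*9 = 75/149 - 15*9 = 75/149 - 135 = -20040/149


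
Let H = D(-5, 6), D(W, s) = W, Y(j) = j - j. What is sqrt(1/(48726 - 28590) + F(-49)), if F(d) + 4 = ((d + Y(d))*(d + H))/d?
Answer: I*sqrt(5879143158)/10068 ≈ 7.6158*I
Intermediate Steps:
Y(j) = 0
H = -5
F(d) = -9 + d (F(d) = -4 + ((d + 0)*(d - 5))/d = -4 + (d*(-5 + d))/d = -4 + (-5 + d) = -9 + d)
sqrt(1/(48726 - 28590) + F(-49)) = sqrt(1/(48726 - 28590) + (-9 - 49)) = sqrt(1/20136 - 58) = sqrt(-1167887/20136) = I*sqrt(5879143158)/10068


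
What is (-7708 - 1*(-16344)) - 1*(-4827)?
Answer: 13463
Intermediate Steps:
(-7708 - 1*(-16344)) - 1*(-4827) = (-7708 + 16344) + 4827 = 8636 + 4827 = 13463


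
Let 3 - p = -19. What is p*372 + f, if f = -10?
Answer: 8174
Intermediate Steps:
p = 22 (p = 3 - 1*(-19) = 3 + 19 = 22)
p*372 + f = 22*372 - 10 = 8184 - 10 = 8174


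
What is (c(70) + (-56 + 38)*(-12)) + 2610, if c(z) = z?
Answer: 2896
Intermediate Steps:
(c(70) + (-56 + 38)*(-12)) + 2610 = (70 + (-56 + 38)*(-12)) + 2610 = (70 - 18*(-12)) + 2610 = (70 + 216) + 2610 = 286 + 2610 = 2896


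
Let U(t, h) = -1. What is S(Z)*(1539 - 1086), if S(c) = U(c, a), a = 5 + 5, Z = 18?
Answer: -453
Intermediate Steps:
a = 10
S(c) = -1
S(Z)*(1539 - 1086) = -(1539 - 1086) = -1*453 = -453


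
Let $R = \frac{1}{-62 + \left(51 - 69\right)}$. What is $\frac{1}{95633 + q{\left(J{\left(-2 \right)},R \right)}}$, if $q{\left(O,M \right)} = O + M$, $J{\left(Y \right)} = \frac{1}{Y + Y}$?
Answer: $\frac{80}{7650619} \approx 1.0457 \cdot 10^{-5}$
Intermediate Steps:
$J{\left(Y \right)} = \frac{1}{2 Y}$
$R = - \frac{1}{80}$ ($R = \frac{1}{-62 - 18} = \frac{1}{-80} = - \frac{1}{80} \approx -0.0125$)
$q{\left(O,M \right)} = M + O$
$\frac{1}{95633 + q{\left(J{\left(-2 \right)},R \right)}} = \frac{1}{95633 + \left(- \frac{1}{80} + \frac{1}{2 \left(-2\right)}\right)} = \frac{1}{95633 + \left(- \frac{1}{80} + \frac{1}{2} \left(- \frac{1}{2}\right)\right)} = \frac{1}{95633 - \frac{21}{80}} = \frac{1}{\frac{7650619}{80}} = \frac{80}{7650619}$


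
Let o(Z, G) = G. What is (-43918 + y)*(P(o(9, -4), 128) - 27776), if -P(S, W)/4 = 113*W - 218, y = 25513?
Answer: 1560007800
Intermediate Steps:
P(S, W) = 872 - 452*W (P(S, W) = -4*(113*W - 218) = -4*(-218 + 113*W) = 872 - 452*W)
(-43918 + y)*(P(o(9, -4), 128) - 27776) = (-43918 + 25513)*((872 - 452*128) - 27776) = -18405*((872 - 57856) - 27776) = -18405*(-56984 - 27776) = -18405*(-84760) = 1560007800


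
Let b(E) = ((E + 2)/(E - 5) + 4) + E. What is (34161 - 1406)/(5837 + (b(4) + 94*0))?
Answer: 32755/5839 ≈ 5.6097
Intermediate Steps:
b(E) = 4 + E + (2 + E)/(-5 + E) (b(E) = ((2 + E)/(-5 + E) + 4) + E = (4 + (2 + E)/(-5 + E)) + E = 4 + E + (2 + E)/(-5 + E))
(34161 - 1406)/(5837 + (b(4) + 94*0)) = (34161 - 1406)/(5837 + ((-18 + 4²)/(-5 + 4) + 94*0)) = 32755/(5837 + ((-18 + 16)/(-1) + 0)) = 32755/(5837 + (-1*(-2) + 0)) = 32755/(5837 + (2 + 0)) = 32755/(5837 + 2) = 32755/5839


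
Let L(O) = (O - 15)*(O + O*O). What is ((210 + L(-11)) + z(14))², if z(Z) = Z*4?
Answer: 6728836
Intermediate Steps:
L(O) = (-15 + O)*(O + O²)
z(Z) = 4*Z
((210 + L(-11)) + z(14))² = ((210 - 11*(-15 + (-11)² - 14*(-11))) + 4*14)² = ((210 - 11*(-15 + 121 + 154)) + 56)² = ((210 - 11*260) + 56)² = ((210 - 2860) + 56)² = (-2650 + 56)² = (-2594)² = 6728836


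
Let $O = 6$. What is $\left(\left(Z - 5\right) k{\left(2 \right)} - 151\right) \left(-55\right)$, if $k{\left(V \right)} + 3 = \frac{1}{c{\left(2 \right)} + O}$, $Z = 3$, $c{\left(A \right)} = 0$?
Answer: $\frac{23980}{3} \approx 7993.3$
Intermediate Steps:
$k{\left(V \right)} = - \frac{17}{6}$ ($k{\left(V \right)} = -3 + \frac{1}{0 + 6} = -3 + \frac{1}{6} = - \frac{17}{6}$)
$\left(\left(Z - 5\right) k{\left(2 \right)} - 151\right) \left(-55\right) = \left(\left(3 - 5\right) \left(- \frac{17}{6}\right) - 151\right) \left(-55\right) = \left(\left(-2\right) \left(- \frac{17}{6}\right) - 151\right) \left(-55\right) = \left(\frac{17}{3} - 151\right) \left(-55\right) = \left(- \frac{436}{3}\right) \left(-55\right) = \frac{23980}{3}$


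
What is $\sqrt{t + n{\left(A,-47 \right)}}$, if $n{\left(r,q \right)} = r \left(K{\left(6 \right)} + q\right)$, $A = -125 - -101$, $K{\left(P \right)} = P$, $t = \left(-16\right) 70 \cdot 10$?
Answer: $2 i \sqrt{2554} \approx 101.07 i$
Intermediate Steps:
$t = -11200$ ($t = \left(-1120\right) 10 = -11200$)
$A = -24$ ($A = -125 + 101 = -24$)
$n{\left(r,q \right)} = r \left(6 + q\right)$
$\sqrt{t + n{\left(A,-47 \right)}} = \sqrt{-11200 - 24 \left(6 - 47\right)} = \sqrt{-11200 - -984} = \sqrt{-11200 + 984} = \sqrt{-10216} = 2 i \sqrt{2554}$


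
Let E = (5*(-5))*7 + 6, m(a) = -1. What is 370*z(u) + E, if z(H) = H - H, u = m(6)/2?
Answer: -169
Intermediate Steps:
u = -½ (u = -1/2 = -1*½ = -½ ≈ -0.50000)
z(H) = 0
E = -169 (E = -25*7 + 6 = -175 + 6 = -169)
370*z(u) + E = 370*0 - 169 = 0 - 169 = -169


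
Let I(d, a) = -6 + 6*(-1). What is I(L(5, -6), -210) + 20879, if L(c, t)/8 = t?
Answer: 20867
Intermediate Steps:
L(c, t) = 8*t
I(d, a) = -12 (I(d, a) = -6 - 6 = -12)
I(L(5, -6), -210) + 20879 = -12 + 20879 = 20867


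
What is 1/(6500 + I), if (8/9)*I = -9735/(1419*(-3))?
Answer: 344/2236885 ≈ 0.00015379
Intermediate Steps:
I = 885/344 (I = 9*(-9735/(1419*(-3)))/8 = 9*(-9735/(-4257))/8 = 9*(-9735*(-1/4257))/8 = (9/8)*(295/129) = 885/344 ≈ 2.5727)
1/(6500 + I) = 1/(6500 + 885/344) = 1/(2236885/344) = 344/2236885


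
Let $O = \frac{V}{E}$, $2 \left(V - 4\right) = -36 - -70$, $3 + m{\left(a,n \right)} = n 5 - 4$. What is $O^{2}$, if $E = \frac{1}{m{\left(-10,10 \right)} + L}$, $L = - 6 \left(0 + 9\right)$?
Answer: $53361$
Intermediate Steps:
$m{\left(a,n \right)} = -7 + 5 n$ ($m{\left(a,n \right)} = -3 + \left(n 5 - 4\right) = -3 + \left(5 n - 4\right) = -3 + \left(-4 + 5 n\right) = -7 + 5 n$)
$L = -54$ ($L = \left(-6\right) 9 = -54$)
$E = - \frac{1}{11}$ ($E = \frac{1}{\left(-7 + 5 \cdot 10\right) - 54} = \frac{1}{\left(-7 + 50\right) - 54} = \frac{1}{43 - 54} = \frac{1}{-11} = - \frac{1}{11} \approx -0.090909$)
$V = 21$ ($V = 4 + \frac{-36 - -70}{2} = 4 + \frac{-36 + 70}{2} = 4 + \frac{1}{2} \cdot 34 = 4 + 17 = 21$)
$O = -231$ ($O = \frac{21}{- \frac{1}{11}} = 21 \left(-11\right) = -231$)
$O^{2} = \left(-231\right)^{2} = 53361$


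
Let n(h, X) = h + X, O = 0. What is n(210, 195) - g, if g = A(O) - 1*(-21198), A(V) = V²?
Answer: -20793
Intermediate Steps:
n(h, X) = X + h
g = 21198 (g = 0² - 1*(-21198) = 0 + 21198 = 21198)
n(210, 195) - g = (195 + 210) - 1*21198 = 405 - 21198 = -20793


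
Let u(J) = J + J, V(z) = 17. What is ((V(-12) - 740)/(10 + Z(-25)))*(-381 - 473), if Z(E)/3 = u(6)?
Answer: 308721/23 ≈ 13423.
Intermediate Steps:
u(J) = 2*J
Z(E) = 36 (Z(E) = 3*(2*6) = 3*12 = 36)
((V(-12) - 740)/(10 + Z(-25)))*(-381 - 473) = ((17 - 740)/(10 + 36))*(-381 - 473) = -723/46*(-854) = 308721/23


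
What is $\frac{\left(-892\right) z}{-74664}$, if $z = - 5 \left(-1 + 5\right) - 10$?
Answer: $- \frac{1115}{3111} \approx -0.35841$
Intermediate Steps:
$z = -30$ ($z = \left(-5\right) 4 - 10 = -20 - 10 = -30$)
$\frac{\left(-892\right) z}{-74664} = \frac{\left(-892\right) \left(-30\right)}{-74664} = 26760 \left(- \frac{1}{74664}\right) = - \frac{1115}{3111}$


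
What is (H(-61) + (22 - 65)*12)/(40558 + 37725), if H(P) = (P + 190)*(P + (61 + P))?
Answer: -8385/78283 ≈ -0.10711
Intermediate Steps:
H(P) = (61 + 2*P)*(190 + P) (H(P) = (190 + P)*(61 + 2*P) = (61 + 2*P)*(190 + P))
(H(-61) + (22 - 65)*12)/(40558 + 37725) = ((11590 + 2*(-61)**2 + 441*(-61)) + (22 - 65)*12)/(40558 + 37725) = ((11590 + 2*3721 - 26901) - 43*12)/78283 = ((11590 + 7442 - 26901) - 516)*(1/78283) = (-7869 - 516)*(1/78283) = -8385*1/78283 = -8385/78283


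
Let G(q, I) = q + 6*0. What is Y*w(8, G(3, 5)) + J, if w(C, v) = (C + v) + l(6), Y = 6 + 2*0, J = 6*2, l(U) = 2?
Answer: 90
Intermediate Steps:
G(q, I) = q (G(q, I) = q + 0 = q)
J = 12
Y = 6 (Y = 6 + 0 = 6)
w(C, v) = 2 + C + v (w(C, v) = (C + v) + 2 = 2 + C + v)
Y*w(8, G(3, 5)) + J = 6*(2 + 8 + 3) + 12 = 6*13 + 12 = 78 + 12 = 90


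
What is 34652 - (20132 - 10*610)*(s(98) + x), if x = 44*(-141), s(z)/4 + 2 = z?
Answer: 81700892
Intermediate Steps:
s(z) = -8 + 4*z
x = -6204
34652 - (20132 - 10*610)*(s(98) + x) = 34652 - (20132 - 10*610)*((-8 + 4*98) - 6204) = 34652 - (20132 - 6100)*((-8 + 392) - 6204) = 34652 - 14032*(384 - 6204) = 34652 - 14032*(-5820) = 34652 - 1*(-81666240) = 34652 + 81666240 = 81700892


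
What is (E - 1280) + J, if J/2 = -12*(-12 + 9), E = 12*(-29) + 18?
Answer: -1538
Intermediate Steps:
E = -330 (E = -348 + 18 = -330)
J = 72 (J = 2*(-12*(-12 + 9)) = 2*(-12*(-3)) = 2*36 = 72)
(E - 1280) + J = (-330 - 1280) + 72 = -1610 + 72 = -1538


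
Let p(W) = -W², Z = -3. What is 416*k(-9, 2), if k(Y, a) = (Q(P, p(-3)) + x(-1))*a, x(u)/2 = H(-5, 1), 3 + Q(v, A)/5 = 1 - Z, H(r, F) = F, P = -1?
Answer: 5824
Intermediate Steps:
Q(v, A) = 5 (Q(v, A) = -15 + 5*(1 - 1*(-3)) = -15 + 5*(1 + 3) = -15 + 5*4 = -15 + 20 = 5)
x(u) = 2 (x(u) = 2*1 = 2)
k(Y, a) = 7*a (k(Y, a) = (5 + 2)*a = 7*a)
416*k(-9, 2) = 416*(7*2) = 416*14 = 5824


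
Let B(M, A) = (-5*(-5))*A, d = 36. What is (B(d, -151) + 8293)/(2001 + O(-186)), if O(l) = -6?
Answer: 1506/665 ≈ 2.2647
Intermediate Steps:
B(M, A) = 25*A
(B(d, -151) + 8293)/(2001 + O(-186)) = (25*(-151) + 8293)/(2001 - 6) = (-3775 + 8293)/1995 = 4518*(1/1995) = 1506/665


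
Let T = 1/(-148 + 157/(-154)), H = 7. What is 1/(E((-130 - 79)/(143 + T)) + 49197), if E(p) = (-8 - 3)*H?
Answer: 1/49120 ≈ 2.0358e-5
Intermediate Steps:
T = -154/22949 (T = 1/(-148 + 157*(-1/154)) = 1/(-148 - 157/154) = 1/(-22949/154) = -154/22949 ≈ -0.0067105)
E(p) = -77 (E(p) = (-8 - 3)*7 = -11*7 = -77)
1/(E((-130 - 79)/(143 + T)) + 49197) = 1/(-77 + 49197) = 1/49120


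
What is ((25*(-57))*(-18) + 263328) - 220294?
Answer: 68684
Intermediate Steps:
((25*(-57))*(-18) + 263328) - 220294 = (-1425*(-18) + 263328) - 220294 = (25650 + 263328) - 220294 = 288978 - 220294 = 68684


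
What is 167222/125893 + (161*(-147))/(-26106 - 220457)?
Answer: 44210267617/31040555759 ≈ 1.4243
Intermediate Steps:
167222/125893 + (161*(-147))/(-26106 - 220457) = 167222*(1/125893) - 23667/(-246563) = 167222/125893 - 23667*(-1/246563) = 167222/125893 + 23667/246563 = 44210267617/31040555759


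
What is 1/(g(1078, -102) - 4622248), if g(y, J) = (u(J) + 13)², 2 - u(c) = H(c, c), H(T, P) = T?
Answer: -1/4608559 ≈ -2.1699e-7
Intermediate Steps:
u(c) = 2 - c
g(y, J) = (15 - J)² (g(y, J) = ((2 - J) + 13)² = (15 - J)²)
1/(g(1078, -102) - 4622248) = 1/((-15 - 102)² - 4622248) = 1/((-117)² - 4622248) = 1/(13689 - 4622248) = 1/(-4608559) = -1/4608559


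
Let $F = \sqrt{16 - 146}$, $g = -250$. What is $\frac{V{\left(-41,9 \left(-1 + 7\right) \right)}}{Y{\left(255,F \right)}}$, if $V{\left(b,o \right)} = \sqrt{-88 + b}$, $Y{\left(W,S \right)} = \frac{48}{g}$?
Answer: $- \frac{125 i \sqrt{129}}{24} \approx - 59.155 i$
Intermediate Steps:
$F = i \sqrt{130}$ ($F = \sqrt{-130} = i \sqrt{130} \approx 11.402 i$)
$Y{\left(W,S \right)} = - \frac{24}{125}$ ($Y{\left(W,S \right)} = \frac{48}{-250} = 48 \left(- \frac{1}{250}\right) = - \frac{24}{125}$)
$\frac{V{\left(-41,9 \left(-1 + 7\right) \right)}}{Y{\left(255,F \right)}} = \frac{\sqrt{-88 - 41}}{- \frac{24}{125}} = \sqrt{-129} \left(- \frac{125}{24}\right) = i \sqrt{129} \left(- \frac{125}{24}\right) = - \frac{125 i \sqrt{129}}{24}$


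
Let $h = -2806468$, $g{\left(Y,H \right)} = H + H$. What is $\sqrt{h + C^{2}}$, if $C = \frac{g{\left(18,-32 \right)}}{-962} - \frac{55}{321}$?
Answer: $\frac{i \sqrt{66905267358715379}}{154401} \approx 1675.3 i$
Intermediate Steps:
$g{\left(Y,H \right)} = 2 H$
$C = - \frac{16183}{154401}$ ($C = \frac{2 \left(-32\right)}{-962} - \frac{55}{321} = \left(-64\right) \left(- \frac{1}{962}\right) - \frac{55}{321} = \frac{32}{481} - \frac{55}{321} = - \frac{16183}{154401} \approx -0.10481$)
$\sqrt{h + C^{2}} = \sqrt{-2806468 + \left(- \frac{16183}{154401}\right)^{2}} = \sqrt{-2806468 + \frac{261889489}{23839668801}} = \sqrt{- \frac{66905267358715379}{23839668801}} = \frac{i \sqrt{66905267358715379}}{154401}$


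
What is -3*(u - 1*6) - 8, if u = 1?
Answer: 7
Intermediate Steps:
-3*(u - 1*6) - 8 = -3*(1 - 1*6) - 8 = -3*(1 - 6) - 8 = -3*(-5) - 8 = 15 - 8 = 7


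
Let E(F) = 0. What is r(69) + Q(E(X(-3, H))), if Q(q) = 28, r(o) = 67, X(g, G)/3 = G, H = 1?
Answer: 95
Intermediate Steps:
X(g, G) = 3*G
r(69) + Q(E(X(-3, H))) = 67 + 28 = 95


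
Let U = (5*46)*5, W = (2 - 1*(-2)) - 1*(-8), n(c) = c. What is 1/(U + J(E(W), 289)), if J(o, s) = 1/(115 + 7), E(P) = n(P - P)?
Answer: 122/140301 ≈ 0.00086956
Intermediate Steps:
W = 12 (W = (2 + 2) + 8 = 4 + 8 = 12)
E(P) = 0 (E(P) = P - P = 0)
J(o, s) = 1/122
U = 1150 (U = 230*5 = 1150)
1/(U + J(E(W), 289)) = 1/(1150 + 1/122) = 1/(140301/122) = 122/140301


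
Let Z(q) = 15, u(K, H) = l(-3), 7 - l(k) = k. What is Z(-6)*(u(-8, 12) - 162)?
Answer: -2280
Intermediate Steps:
l(k) = 7 - k
u(K, H) = 10 (u(K, H) = 7 - 1*(-3) = 7 + 3 = 10)
Z(-6)*(u(-8, 12) - 162) = 15*(10 - 162) = 15*(-152) = -2280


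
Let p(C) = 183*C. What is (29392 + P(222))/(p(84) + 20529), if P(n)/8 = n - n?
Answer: 29392/35901 ≈ 0.81870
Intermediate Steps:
P(n) = 0 (P(n) = 8*(n - n) = 8*0 = 0)
(29392 + P(222))/(p(84) + 20529) = (29392 + 0)/(183*84 + 20529) = 29392/(15372 + 20529) = 29392/35901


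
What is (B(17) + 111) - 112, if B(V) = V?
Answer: 16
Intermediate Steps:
(B(17) + 111) - 112 = (17 + 111) - 112 = 128 - 112 = 16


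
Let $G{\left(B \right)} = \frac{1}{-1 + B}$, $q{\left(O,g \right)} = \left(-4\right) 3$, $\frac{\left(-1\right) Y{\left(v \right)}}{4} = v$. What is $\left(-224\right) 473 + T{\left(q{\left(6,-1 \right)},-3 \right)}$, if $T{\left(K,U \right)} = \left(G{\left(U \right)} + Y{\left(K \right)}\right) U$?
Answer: $- \frac{424381}{4} \approx -1.061 \cdot 10^{5}$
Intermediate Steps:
$Y{\left(v \right)} = - 4 v$
$q{\left(O,g \right)} = -12$
$T{\left(K,U \right)} = U \left(\frac{1}{-1 + U} - 4 K\right)$ ($T{\left(K,U \right)} = \left(\frac{1}{-1 + U} - 4 K\right) U = U \left(\frac{1}{-1 + U} - 4 K\right)$)
$\left(-224\right) 473 + T{\left(q{\left(6,-1 \right)},-3 \right)} = \left(-224\right) 473 - - \frac{3 \left(-1 + 4 \left(-12\right) \left(-1 - 3\right)\right)}{-1 - 3} = -105952 - - \frac{3 \left(-1 + 4 \left(-12\right) \left(-4\right)\right)}{-4} = -105952 - \left(-3\right) \left(- \frac{1}{4}\right) \left(-1 + 192\right) = -105952 - \left(-3\right) \left(- \frac{1}{4}\right) 191 = -105952 - \frac{573}{4} = - \frac{424381}{4}$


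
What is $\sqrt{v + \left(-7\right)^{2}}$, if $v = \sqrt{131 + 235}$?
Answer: $\sqrt{49 + \sqrt{366}} \approx 8.2542$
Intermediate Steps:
$v = \sqrt{366} \approx 19.131$
$\sqrt{v + \left(-7\right)^{2}} = \sqrt{\sqrt{366} + \left(-7\right)^{2}} = \sqrt{\sqrt{366} + 49} = \sqrt{49 + \sqrt{366}}$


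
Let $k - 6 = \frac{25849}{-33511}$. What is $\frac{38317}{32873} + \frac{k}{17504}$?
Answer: $\frac{22481613344889}{19282530730912} \approx 1.1659$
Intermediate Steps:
$k = \frac{175217}{33511}$ ($k = 6 + \frac{25849}{-33511} = 6 + 25849 \left(- \frac{1}{33511}\right) = 6 - \frac{25849}{33511} = \frac{175217}{33511} \approx 5.2286$)
$\frac{38317}{32873} + \frac{k}{17504} = \frac{38317}{32873} + \frac{175217}{33511 \cdot 17504} = 38317 \cdot \frac{1}{32873} + \frac{175217}{33511} \cdot \frac{1}{17504} = \frac{38317}{32873} + \frac{175217}{586576544} = \frac{22481613344889}{19282530730912}$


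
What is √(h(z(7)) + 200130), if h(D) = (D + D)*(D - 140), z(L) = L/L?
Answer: 2*√49963 ≈ 447.05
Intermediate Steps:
z(L) = 1
h(D) = 2*D*(-140 + D) (h(D) = (2*D)*(-140 + D) = 2*D*(-140 + D))
√(h(z(7)) + 200130) = √(2*1*(-140 + 1) + 200130) = √(2*1*(-139) + 200130) = √(-278 + 200130) = √199852 = 2*√49963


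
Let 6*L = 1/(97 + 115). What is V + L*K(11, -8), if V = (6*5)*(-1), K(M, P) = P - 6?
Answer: -19087/636 ≈ -30.011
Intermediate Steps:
K(M, P) = -6 + P
V = -30 (V = 30*(-1) = -30)
L = 1/1272 (L = 1/(6*(97 + 115)) = (⅙)/212 = (⅙)*(1/212) = 1/1272 ≈ 0.00078616)
V + L*K(11, -8) = -30 + (-6 - 8)/1272 = -30 + (1/1272)*(-14) = -30 - 7/636 = -19087/636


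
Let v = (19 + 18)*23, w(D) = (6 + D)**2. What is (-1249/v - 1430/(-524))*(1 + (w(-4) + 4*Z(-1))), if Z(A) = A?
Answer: 281227/222962 ≈ 1.2613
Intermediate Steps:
v = 851 (v = 37*23 = 851)
(-1249/v - 1430/(-524))*(1 + (w(-4) + 4*Z(-1))) = (-1249/851 - 1430/(-524))*(1 + ((6 - 4)**2 + 4*(-1))) = (-1249*1/851 - 1430*(-1/524))*(1 + (2**2 - 4)) = (-1249/851 + 715/262)*(1 + (4 - 4)) = 281227*(1 + 0)/222962 = (281227/222962)*1 = 281227/222962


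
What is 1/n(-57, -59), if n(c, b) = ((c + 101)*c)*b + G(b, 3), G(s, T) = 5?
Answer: 1/147977 ≈ 6.7578e-6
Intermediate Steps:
n(c, b) = 5 + b*c*(101 + c) (n(c, b) = ((c + 101)*c)*b + 5 = ((101 + c)*c)*b + 5 = (c*(101 + c))*b + 5 = b*c*(101 + c) + 5 = 5 + b*c*(101 + c))
1/n(-57, -59) = 1/(5 - 59*(-57)² + 101*(-59)*(-57)) = 1/(5 - 59*3249 + 339663) = 1/(5 - 191691 + 339663) = 1/147977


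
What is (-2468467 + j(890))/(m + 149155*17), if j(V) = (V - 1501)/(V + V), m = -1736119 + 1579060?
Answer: -4393871871/4233865280 ≈ -1.0378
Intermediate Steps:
m = -157059
j(V) = (-1501 + V)/(2*V) (j(V) = (-1501 + V)/((2*V)) = (-1501 + V)*(1/(2*V)) = (-1501 + V)/(2*V))
(-2468467 + j(890))/(m + 149155*17) = (-2468467 + (½)*(-1501 + 890)/890)/(-157059 + 149155*17) = (-2468467 + (½)*(1/890)*(-611))/(-157059 + 2535635) = (-2468467 - 611/1780)/2378576 = -4393871871/1780*1/2378576 = -4393871871/4233865280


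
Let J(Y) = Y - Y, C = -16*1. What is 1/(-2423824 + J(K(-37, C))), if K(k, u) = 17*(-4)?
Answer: -1/2423824 ≈ -4.1257e-7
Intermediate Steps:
C = -16
K(k, u) = -68
J(Y) = 0
1/(-2423824 + J(K(-37, C))) = 1/(-2423824 + 0) = 1/(-2423824) = -1/2423824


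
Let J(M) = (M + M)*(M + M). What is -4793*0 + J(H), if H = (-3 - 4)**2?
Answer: 9604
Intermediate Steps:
H = 49 (H = (-7)**2 = 49)
J(M) = 4*M**2 (J(M) = (2*M)*(2*M) = 4*M**2)
-4793*0 + J(H) = -4793*0 + 4*49**2 = 0 + 4*2401 = 0 + 9604 = 9604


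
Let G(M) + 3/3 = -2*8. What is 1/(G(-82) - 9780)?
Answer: -1/9797 ≈ -0.00010207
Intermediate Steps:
G(M) = -17 (G(M) = -1 - 2*8 = -1 - 16 = -17)
1/(G(-82) - 9780) = 1/(-17 - 9780) = 1/(-9797) = -1/9797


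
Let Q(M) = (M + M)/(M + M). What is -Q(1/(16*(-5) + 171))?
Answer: -1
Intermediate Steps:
Q(M) = 1 (Q(M) = (2*M)/((2*M)) = (2*M)*(1/(2*M)) = 1)
-Q(1/(16*(-5) + 171)) = -1*1 = -1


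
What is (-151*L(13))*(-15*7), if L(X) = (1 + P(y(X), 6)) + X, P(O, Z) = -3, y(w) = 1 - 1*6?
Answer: 174405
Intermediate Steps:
y(w) = -5 (y(w) = 1 - 6 = -5)
L(X) = -2 + X (L(X) = (1 - 3) + X = -2 + X)
(-151*L(13))*(-15*7) = (-151*(-2 + 13))*(-15*7) = -151*11*(-105) = -1661*(-105) = 174405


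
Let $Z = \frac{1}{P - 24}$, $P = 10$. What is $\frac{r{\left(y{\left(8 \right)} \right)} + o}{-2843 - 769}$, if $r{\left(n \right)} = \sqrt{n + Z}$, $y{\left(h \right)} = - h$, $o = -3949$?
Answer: $\frac{3949}{3612} - \frac{i \sqrt{1582}}{50568} \approx 1.0933 - 0.00078655 i$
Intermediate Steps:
$Z = - \frac{1}{14}$ ($Z = \frac{1}{10 - 24} = \frac{1}{-14} = - \frac{1}{14} \approx -0.071429$)
$r{\left(n \right)} = \sqrt{- \frac{1}{14} + n}$ ($r{\left(n \right)} = \sqrt{n - \frac{1}{14}} = \sqrt{- \frac{1}{14} + n}$)
$\frac{r{\left(y{\left(8 \right)} \right)} + o}{-2843 - 769} = \frac{\frac{\sqrt{-14 + 196 \left(\left(-1\right) 8\right)}}{14} - 3949}{-2843 - 769} = \frac{\frac{\sqrt{-14 + 196 \left(-8\right)}}{14} - 3949}{-3612} = \left(\frac{\sqrt{-14 - 1568}}{14} - 3949\right) \left(- \frac{1}{3612}\right) = \left(\frac{\sqrt{-1582}}{14} - 3949\right) \left(- \frac{1}{3612}\right) = \left(\frac{i \sqrt{1582}}{14} - 3949\right) \left(- \frac{1}{3612}\right) = \left(-3949 + \frac{i \sqrt{1582}}{14}\right) \left(- \frac{1}{3612}\right) = \frac{3949}{3612} - \frac{i \sqrt{1582}}{50568}$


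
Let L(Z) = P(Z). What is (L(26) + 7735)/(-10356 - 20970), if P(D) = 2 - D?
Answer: -7711/31326 ≈ -0.24615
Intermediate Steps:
L(Z) = 2 - Z
(L(26) + 7735)/(-10356 - 20970) = ((2 - 1*26) + 7735)/(-10356 - 20970) = ((2 - 26) + 7735)/(-31326) = (-24 + 7735)*(-1/31326) = 7711*(-1/31326) = -7711/31326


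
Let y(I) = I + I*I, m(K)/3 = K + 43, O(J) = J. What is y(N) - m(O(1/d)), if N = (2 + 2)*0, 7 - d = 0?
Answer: -906/7 ≈ -129.43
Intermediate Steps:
d = 7 (d = 7 - 1*0 = 7 + 0 = 7)
N = 0 (N = 4*0 = 0)
m(K) = 129 + 3*K (m(K) = 3*(K + 43) = 3*(43 + K) = 129 + 3*K)
y(I) = I + I**2
y(N) - m(O(1/d)) = 0*(1 + 0) - (129 + 3/7) = 0*1 - (129 + 3*(1/7)) = 0 - (129 + 3/7) = 0 - 1*906/7 = 0 - 906/7 = -906/7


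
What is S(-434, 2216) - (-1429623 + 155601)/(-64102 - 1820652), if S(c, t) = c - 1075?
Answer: -1422683904/942377 ≈ -1509.7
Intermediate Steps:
S(c, t) = -1075 + c
S(-434, 2216) - (-1429623 + 155601)/(-64102 - 1820652) = (-1075 - 434) - (-1429623 + 155601)/(-64102 - 1820652) = -1509 - (-1274022)/(-1884754) = -1509 - (-1274022)*(-1)/1884754 = -1509 - 1*637011/942377 = -1509 - 637011/942377 = -1422683904/942377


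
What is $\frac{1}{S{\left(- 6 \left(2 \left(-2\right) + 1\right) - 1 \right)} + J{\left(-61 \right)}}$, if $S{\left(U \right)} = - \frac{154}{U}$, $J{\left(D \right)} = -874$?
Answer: $- \frac{17}{15012} \approx -0.0011324$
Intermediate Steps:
$\frac{1}{S{\left(- 6 \left(2 \left(-2\right) + 1\right) - 1 \right)} + J{\left(-61 \right)}} = \frac{1}{- \frac{154}{- 6 \left(2 \left(-2\right) + 1\right) - 1} - 874} = \frac{1}{- \frac{154}{- 6 \left(-4 + 1\right) - 1} - 874} = \frac{1}{- \frac{154}{\left(-6\right) \left(-3\right) - 1} - 874} = \frac{1}{- \frac{154}{18 - 1} - 874} = \frac{1}{- \frac{154}{17} - 874} = \frac{1}{- \frac{15012}{17}} = - \frac{17}{15012}$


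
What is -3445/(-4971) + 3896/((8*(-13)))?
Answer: -2376092/64623 ≈ -36.768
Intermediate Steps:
-3445/(-4971) + 3896/((8*(-13))) = -3445*(-1/4971) + 3896/(-104) = 3445/4971 + 3896*(-1/104) = 3445/4971 - 487/13 = -2376092/64623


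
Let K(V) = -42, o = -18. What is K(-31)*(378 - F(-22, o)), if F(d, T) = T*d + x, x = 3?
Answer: 882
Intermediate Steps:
F(d, T) = 3 + T*d (F(d, T) = T*d + 3 = 3 + T*d)
K(-31)*(378 - F(-22, o)) = -42*(378 - (3 - 18*(-22))) = -42*(378 - (3 + 396)) = -42*(378 - 1*399) = -42*(378 - 399) = -42*(-21) = 882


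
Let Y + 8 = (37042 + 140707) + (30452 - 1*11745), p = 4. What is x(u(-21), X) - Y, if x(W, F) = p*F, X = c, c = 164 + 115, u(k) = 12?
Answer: -195332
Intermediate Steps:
Y = 196448 (Y = -8 + ((37042 + 140707) + (30452 - 1*11745)) = -8 + (177749 + (30452 - 11745)) = -8 + (177749 + 18707) = -8 + 196456 = 196448)
c = 279
X = 279
x(W, F) = 4*F
x(u(-21), X) - Y = 4*279 - 1*196448 = 1116 - 196448 = -195332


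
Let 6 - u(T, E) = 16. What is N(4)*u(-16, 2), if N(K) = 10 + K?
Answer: -140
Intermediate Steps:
u(T, E) = -10 (u(T, E) = 6 - 1*16 = 6 - 16 = -10)
N(4)*u(-16, 2) = (10 + 4)*(-10) = 14*(-10) = -140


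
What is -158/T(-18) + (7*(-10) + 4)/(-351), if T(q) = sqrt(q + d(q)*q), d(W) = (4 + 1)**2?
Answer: 22/117 + 79*I*sqrt(13)/39 ≈ 0.18803 + 7.3036*I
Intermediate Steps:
d(W) = 25 (d(W) = 5**2 = 25)
T(q) = sqrt(26)*sqrt(q) (T(q) = sqrt(q + 25*q) = sqrt(26*q) = sqrt(26)*sqrt(q))
-158/T(-18) + (7*(-10) + 4)/(-351) = -158*(-I*sqrt(13)/78) + (7*(-10) + 4)/(-351) = -158*(-I*sqrt(13)/78) + (-70 + 4)*(-1/351) = -158*(-I*sqrt(13)/78) - 66*(-1/351) = -(-79)*I*sqrt(13)/39 + 22/117 = 79*I*sqrt(13)/39 + 22/117 = 22/117 + 79*I*sqrt(13)/39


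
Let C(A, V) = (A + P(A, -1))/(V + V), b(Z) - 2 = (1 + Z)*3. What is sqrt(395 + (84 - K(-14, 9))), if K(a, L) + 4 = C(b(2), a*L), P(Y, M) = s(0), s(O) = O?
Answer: sqrt(852089)/42 ≈ 21.978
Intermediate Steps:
P(Y, M) = 0
b(Z) = 5 + 3*Z (b(Z) = 2 + (1 + Z)*3 = 2 + (3 + 3*Z) = 5 + 3*Z)
C(A, V) = A/(2*V) (C(A, V) = (A + 0)/(V + V) = A/((2*V)) = A*(1/(2*V)) = A/(2*V))
K(a, L) = -4 + 11/(2*L*a) (K(a, L) = -4 + (5 + 3*2)/(2*((a*L))) = -4 + (5 + 6)/(2*((L*a))) = -4 + (1/2)*11*(1/(L*a)) = -4 + 11/(2*L*a))
sqrt(395 + (84 - K(-14, 9))) = sqrt(395 + (84 - (-4 + (11/2)/(9*(-14))))) = sqrt(395 + (84 - (-4 + (11/2)*(1/9)*(-1/14)))) = sqrt(395 + (84 - (-4 - 11/252))) = sqrt(395 + (84 - 1*(-1019/252))) = sqrt(395 + (84 + 1019/252)) = sqrt(395 + 22187/252) = sqrt(121727/252) = sqrt(852089)/42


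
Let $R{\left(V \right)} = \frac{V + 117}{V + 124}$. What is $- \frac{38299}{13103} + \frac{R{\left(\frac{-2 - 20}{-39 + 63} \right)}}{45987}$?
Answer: $- \frac{371622432346}{127141776471} \approx -2.9229$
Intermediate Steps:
$R{\left(V \right)} = \frac{117 + V}{124 + V}$
$- \frac{38299}{13103} + \frac{R{\left(\frac{-2 - 20}{-39 + 63} \right)}}{45987} = - \frac{38299}{13103} + \frac{\frac{1}{124 + \frac{-2 - 20}{-39 + 63}} \left(117 + \frac{-2 - 20}{-39 + 63}\right)}{45987} = \left(-38299\right) \frac{1}{13103} + \frac{117 - \frac{22}{24}}{124 - \frac{22}{24}} \cdot \frac{1}{45987} = - \frac{38299}{13103} + \frac{117 - \frac{11}{12}}{124 - \frac{11}{12}} \cdot \frac{1}{45987} = - \frac{38299}{13103} + \frac{1}{\frac{1477}{12}} \cdot \frac{1393}{12} \cdot \frac{1}{45987} = - \frac{38299}{13103} + \frac{12}{1477} \cdot \frac{1393}{12} \cdot \frac{1}{45987} = - \frac{38299}{13103} + \frac{199}{211} \cdot \frac{1}{45987} = - \frac{38299}{13103} + \frac{199}{9703257} = - \frac{371622432346}{127141776471}$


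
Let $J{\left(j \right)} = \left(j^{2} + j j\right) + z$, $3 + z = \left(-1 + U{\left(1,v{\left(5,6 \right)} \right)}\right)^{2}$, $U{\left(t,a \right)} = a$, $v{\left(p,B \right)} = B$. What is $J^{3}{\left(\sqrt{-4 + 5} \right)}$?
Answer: $13824$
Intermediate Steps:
$z = 22$ ($z = -3 + \left(-1 + 6\right)^{2} = -3 + 5^{2} = -3 + 25 = 22$)
$J{\left(j \right)} = 22 + 2 j^{2}$ ($J{\left(j \right)} = \left(j^{2} + j j\right) + 22 = \left(j^{2} + j^{2}\right) + 22 = 2 j^{2} + 22 = 22 + 2 j^{2}$)
$J^{3}{\left(\sqrt{-4 + 5} \right)} = \left(22 + 2 \left(\sqrt{-4 + 5}\right)^{2}\right)^{3} = \left(22 + 2 \left(\sqrt{1}\right)^{2}\right)^{3} = \left(22 + 2 \cdot 1^{2}\right)^{3} = \left(22 + 2 \cdot 1\right)^{3} = \left(22 + 2\right)^{3} = 24^{3} = 13824$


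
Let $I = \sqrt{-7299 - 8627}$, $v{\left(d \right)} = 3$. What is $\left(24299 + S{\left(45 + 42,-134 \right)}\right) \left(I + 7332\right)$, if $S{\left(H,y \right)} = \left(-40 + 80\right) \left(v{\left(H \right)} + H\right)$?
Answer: $204555468 + 27899 i \sqrt{15926} \approx 2.0456 \cdot 10^{8} + 3.5208 \cdot 10^{6} i$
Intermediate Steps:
$S{\left(H,y \right)} = 120 + 40 H$ ($S{\left(H,y \right)} = \left(-40 + 80\right) \left(3 + H\right) = 40 \left(3 + H\right) = 120 + 40 H$)
$I = i \sqrt{15926}$ ($I = \sqrt{-15926} = i \sqrt{15926} \approx 126.2 i$)
$\left(24299 + S{\left(45 + 42,-134 \right)}\right) \left(I + 7332\right) = \left(24299 + \left(120 + 40 \left(45 + 42\right)\right)\right) \left(i \sqrt{15926} + 7332\right) = \left(24299 + \left(120 + 40 \cdot 87\right)\right) \left(7332 + i \sqrt{15926}\right) = \left(24299 + \left(120 + 3480\right)\right) \left(7332 + i \sqrt{15926}\right) = \left(24299 + 3600\right) \left(7332 + i \sqrt{15926}\right) = 27899 \left(7332 + i \sqrt{15926}\right) = 204555468 + 27899 i \sqrt{15926}$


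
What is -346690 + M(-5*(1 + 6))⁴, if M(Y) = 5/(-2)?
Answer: -5546415/16 ≈ -3.4665e+5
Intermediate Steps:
M(Y) = -5/2 (M(Y) = 5*(-½) = -5/2)
-346690 + M(-5*(1 + 6))⁴ = -346690 + (-5/2)⁴ = -346690 + 625/16 = -5546415/16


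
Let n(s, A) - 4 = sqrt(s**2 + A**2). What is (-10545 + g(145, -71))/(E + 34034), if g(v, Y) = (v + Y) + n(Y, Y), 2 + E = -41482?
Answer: 10467/7450 - 71*sqrt(2)/7450 ≈ 1.3915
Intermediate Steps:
E = -41484 (E = -2 - 41482 = -41484)
n(s, A) = 4 + sqrt(A**2 + s**2) (n(s, A) = 4 + sqrt(s**2 + A**2) = 4 + sqrt(A**2 + s**2))
g(v, Y) = 4 + Y + v + sqrt(2)*sqrt(Y**2) (g(v, Y) = (v + Y) + (4 + sqrt(Y**2 + Y**2)) = (Y + v) + (4 + sqrt(2*Y**2)) = (Y + v) + (4 + sqrt(2)*sqrt(Y**2)) = 4 + Y + v + sqrt(2)*sqrt(Y**2))
(-10545 + g(145, -71))/(E + 34034) = (-10545 + (4 - 71 + 145 + sqrt(2)*sqrt((-71)**2)))/(-41484 + 34034) = (-10545 + (4 - 71 + 145 + sqrt(2)*sqrt(5041)))/(-7450) = (-10545 + (4 - 71 + 145 + sqrt(2)*71))*(-1/7450) = (-10545 + (4 - 71 + 145 + 71*sqrt(2)))*(-1/7450) = (-10545 + (78 + 71*sqrt(2)))*(-1/7450) = (-10467 + 71*sqrt(2))*(-1/7450) = 10467/7450 - 71*sqrt(2)/7450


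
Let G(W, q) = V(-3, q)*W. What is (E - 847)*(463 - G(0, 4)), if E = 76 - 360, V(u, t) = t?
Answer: -523653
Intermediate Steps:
E = -284
G(W, q) = W*q (G(W, q) = q*W = W*q)
(E - 847)*(463 - G(0, 4)) = (-284 - 847)*(463 - 0*4) = -1131*(463 - 1*0) = -1131*(463 + 0) = -1131*463 = -523653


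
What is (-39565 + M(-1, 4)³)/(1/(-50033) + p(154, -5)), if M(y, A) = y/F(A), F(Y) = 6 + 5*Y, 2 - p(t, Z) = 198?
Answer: 11597556688851/57452833048 ≈ 201.86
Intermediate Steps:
p(t, Z) = -196 (p(t, Z) = 2 - 1*198 = 2 - 198 = -196)
M(y, A) = y/(6 + 5*A)
(-39565 + M(-1, 4)³)/(1/(-50033) + p(154, -5)) = (-39565 + (-1/(6 + 5*4))³)/(1/(-50033) - 196) = (-39565 + (-1/(6 + 20))³)/(-1/50033 - 196) = (-39565 + (-1/26)³)/(-9806469/50033) = (-39565 + (-1*1/26)³)*(-50033/9806469) = (-39565 + (-1/26)³)*(-50033/9806469) = (-39565 - 1/17576)*(-50033/9806469) = -695394441/17576*(-50033/9806469) = 11597556688851/57452833048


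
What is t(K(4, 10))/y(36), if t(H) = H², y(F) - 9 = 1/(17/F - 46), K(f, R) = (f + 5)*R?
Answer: 98340/109 ≈ 902.20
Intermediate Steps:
K(f, R) = R*(5 + f) (K(f, R) = (5 + f)*R = R*(5 + f))
y(F) = 9 + 1/(-46 + 17/F) (y(F) = 9 + 1/(17/F - 46) = 9 + 1/(-46 + 17/F))
t(K(4, 10))/y(36) = (10*(5 + 4))²/(((-153 + 413*36)/(-17 + 46*36))) = (10*9)²/(((-153 + 14868)/(-17 + 1656))) = 90²/((14715/1639)) = 8100/(((1/1639)*14715)) = 8100/(14715/1639) = 8100*(1639/14715) = 98340/109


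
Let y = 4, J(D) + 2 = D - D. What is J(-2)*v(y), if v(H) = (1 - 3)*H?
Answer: 16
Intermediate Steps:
J(D) = -2 (J(D) = -2 + (D - D) = -2 + 0 = -2)
v(H) = -2*H
J(-2)*v(y) = -(-4)*4 = -2*(-8) = 16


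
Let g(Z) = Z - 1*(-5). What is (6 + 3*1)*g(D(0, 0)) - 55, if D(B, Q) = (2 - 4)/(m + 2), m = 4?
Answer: -13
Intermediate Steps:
D(B, Q) = -⅓ (D(B, Q) = (2 - 4)/(4 + 2) = -2/6 = -2*⅙ = -⅓)
g(Z) = 5 + Z (g(Z) = Z + 5 = 5 + Z)
(6 + 3*1)*g(D(0, 0)) - 55 = (6 + 3*1)*(5 - ⅓) - 55 = (6 + 3)*(14/3) - 55 = 9*(14/3) - 55 = 42 - 55 = -13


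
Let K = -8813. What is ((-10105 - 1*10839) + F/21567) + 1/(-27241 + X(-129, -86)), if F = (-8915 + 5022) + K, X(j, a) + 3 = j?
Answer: -12364711338409/590353491 ≈ -20945.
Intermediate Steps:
X(j, a) = -3 + j
F = -12706 (F = (-8915 + 5022) - 8813 = -3893 - 8813 = -12706)
((-10105 - 1*10839) + F/21567) + 1/(-27241 + X(-129, -86)) = ((-10105 - 1*10839) - 12706/21567) + 1/(-27241 + (-3 - 129)) = ((-10105 - 10839) - 12706*1/21567) + 1/(-27241 - 132) = (-20944 - 12706/21567) + 1/(-27373) = -451711954/21567 - 1/27373 = -12364711338409/590353491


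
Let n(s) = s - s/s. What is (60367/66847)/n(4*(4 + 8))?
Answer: 60367/3141809 ≈ 0.019214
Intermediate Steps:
n(s) = -1 + s (n(s) = s - 1*1 = s - 1 = -1 + s)
(60367/66847)/n(4*(4 + 8)) = (60367/66847)/(-1 + 4*(4 + 8)) = (60367*(1/66847))/(-1 + 4*12) = 60367/(66847*(-1 + 48)) = (60367/66847)/47 = (60367/66847)*(1/47) = 60367/3141809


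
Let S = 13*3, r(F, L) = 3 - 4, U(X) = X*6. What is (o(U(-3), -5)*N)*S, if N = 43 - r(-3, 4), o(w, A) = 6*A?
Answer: -51480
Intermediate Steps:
U(X) = 6*X
r(F, L) = -1
N = 44 (N = 43 - 1*(-1) = 43 + 1 = 44)
S = 39
(o(U(-3), -5)*N)*S = ((6*(-5))*44)*39 = -30*44*39 = -1320*39 = -51480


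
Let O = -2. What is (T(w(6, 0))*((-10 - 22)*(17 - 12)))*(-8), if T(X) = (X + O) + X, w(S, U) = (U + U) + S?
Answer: 12800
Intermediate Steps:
w(S, U) = S + 2*U (w(S, U) = 2*U + S = S + 2*U)
T(X) = -2 + 2*X (T(X) = (X - 2) + X = (-2 + X) + X = -2 + 2*X)
(T(w(6, 0))*((-10 - 22)*(17 - 12)))*(-8) = ((-2 + 2*(6 + 2*0))*((-10 - 22)*(17 - 12)))*(-8) = ((-2 + 2*(6 + 0))*(-32*5))*(-8) = ((-2 + 2*6)*(-160))*(-8) = ((-2 + 12)*(-160))*(-8) = (10*(-160))*(-8) = -1600*(-8) = 12800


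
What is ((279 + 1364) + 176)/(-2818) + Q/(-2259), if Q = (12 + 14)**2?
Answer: -6014089/6365862 ≈ -0.94474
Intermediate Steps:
Q = 676 (Q = 26**2 = 676)
((279 + 1364) + 176)/(-2818) + Q/(-2259) = ((279 + 1364) + 176)/(-2818) + 676/(-2259) = (1643 + 176)*(-1/2818) + 676*(-1/2259) = 1819*(-1/2818) - 676/2259 = -1819/2818 - 676/2259 = -6014089/6365862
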